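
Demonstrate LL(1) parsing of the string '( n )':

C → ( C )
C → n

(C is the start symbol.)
Stack is shown with the top on the left.

Stack    Input    Action
------------------------
C $      ( n ) $  output C → ( C )
( C ) $  ( n ) $  match '('
C ) $    n ) $    output C → n
n ) $    n ) $    match 'n'
) $      ) $      match ')'
$        $        accept

The string is accepted.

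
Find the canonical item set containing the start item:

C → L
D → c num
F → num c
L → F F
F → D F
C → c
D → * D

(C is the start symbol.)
First, augment the grammar with C' → C
I₀ = CLOSURE({ [C' → . C] }):
  [C' → . C] has the dot before C: add [C → . L], [C → . c]
  [C → . L] has the dot before L: add [L → . F F]
  [L → . F F] has the dot before F: add [F → . num c], [F → . D F]
  [F → . D F] has the dot before D: add [D → . c num], [D → . * D]
No further items can be added.

I₀ = { [C → . L], [C → . c], [C' → . C], [D → . * D], [D → . c num], [F → . D F], [F → . num c], [L → . F F] }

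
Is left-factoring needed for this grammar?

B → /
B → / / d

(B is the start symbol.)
Left-factoring is needed when two productions for the same non-terminal
share a common prefix on the right-hand side.

Productions for B:
  B → /
  B → / / d

Found common prefix '/' in productions for B

Answer: Yes, B has productions with common prefix '/'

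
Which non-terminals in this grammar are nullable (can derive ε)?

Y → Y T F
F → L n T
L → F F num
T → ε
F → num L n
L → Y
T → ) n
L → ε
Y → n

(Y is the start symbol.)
A non-terminal is nullable if it can derive ε (the empty string): either it has an ε-production, or it has a production whose right-hand side consists entirely of nullable non-terminals.

ε-productions: T → ε, L → ε
So T, L are immediately nullable.
No further non-terminal can be added: every production for the remaining non-terminals contains a terminal or a non-nullable non-terminal.
Nullable = { 'L', 'T' }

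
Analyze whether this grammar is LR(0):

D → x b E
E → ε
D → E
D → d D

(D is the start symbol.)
No. Shift-reduce conflict between [E → .] and [D → . d D]

Augment with D' → D and build the canonical LR(0) collection (I0 = CLOSURE({[D' → . D]}), then GOTO on every symbol after a dot until no new states appear). It has 8 states:
  I0: { [D → . E], [D → . d D], [D → . x b E], [D' → . D], [E → .] }  — shift, reduce
  I1: { [D' → D .] }  — accept
  I2: { [D → E .] }  — reduce
  I3: { [D → . E], [D → . d D], [D → . x b E], [D → d . D], [E → .] }  — shift, reduce
  I4: { [D → x . b E] }  — shift
  I5: { [D → x b . E], [E → .] }  — reduce
  I6: { [D → x b E .] }  — reduce
  I7: { [D → d D .] }  — reduce

Conflict in state I0:
  Shift-reduce conflict between [E → .] and [D → . d D]
So the grammar is NOT LR(0).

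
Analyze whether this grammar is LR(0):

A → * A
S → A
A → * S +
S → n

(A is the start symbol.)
No. Reduce-reduce conflict: [A → * A .] and [S → A .]

A grammar is LR(0) if no state in the canonical LR(0) collection has:
  - both a shift item (dot before a terminal) and a complete item (shift-reduce conflict), or
  - two or more complete items (reduce-reduce conflict; the accept item [A' → A .] counts as a complete item here).

Augment with A' → A and build the canonical LR(0) collection (I0 = CLOSURE({[A' → . A]}), then GOTO on every symbol after a dot until no new states appear). It has 7 states:
  I0: { [A → . * A], [A → . * S +], [A' → . A] }  — shift
  I1: { [A → * . A], [A → * . S +], [A → . * A], [A → . * S +], [S → . A], [S → . n] }  — shift
  I2: { [A' → A .] }  — accept
  I3: { [A → * A .], [S → A .] }  — 2 reduces
  I4: { [A → * S . +] }  — shift
  I5: { [S → n .] }  — reduce
  I6: { [A → * S + .] }  — reduce

Conflict in state I3:
  Reduce-reduce conflict: [A → * A .] and [S → A .]
So the grammar is NOT LR(0).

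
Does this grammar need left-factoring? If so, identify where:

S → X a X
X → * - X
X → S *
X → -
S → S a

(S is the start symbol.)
No, left-factoring is not needed

Left-factoring is needed when two productions for the same non-terminal
share a common prefix on the right-hand side.

Productions for S:
  S → X a X
  S → S a
Productions for X:
  X → * - X
  X → S *
  X → -

No common prefixes found.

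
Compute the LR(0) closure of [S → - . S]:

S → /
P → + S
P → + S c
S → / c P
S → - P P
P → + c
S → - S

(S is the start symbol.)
{ [S → - . S], [S → . - P P], [S → . - S], [S → . / c P], [S → . /] }

To compute CLOSURE, for each item [A → α.Bβ] where B is a non-terminal, add [B → .γ] for all productions B → γ; repeat for the newly added items until nothing changes.

Start with: [S → - . S]
  [S → - . S] has the dot before S: add [S → . /], [S → . / c P], [S → . - P P], [S → . - S]
No further items can be added.

CLOSURE = { [S → - . S], [S → . - P P], [S → . - S], [S → . / c P], [S → . /] }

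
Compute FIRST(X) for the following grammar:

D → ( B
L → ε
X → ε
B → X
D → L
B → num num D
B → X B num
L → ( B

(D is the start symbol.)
{ ε }

To compute FIRST(X), examine every production with X on the left-hand side, reading each right-hand side left to right until a non-nullable symbol is reached.

From X → ε:
  - ε-production, so ε ∈ FIRST(X)

Collecting: FIRST(X) = { ε }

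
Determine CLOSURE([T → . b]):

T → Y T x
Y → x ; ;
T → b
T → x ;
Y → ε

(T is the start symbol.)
{ [T → . b] }

To compute CLOSURE, for each item [A → α.Bβ] where B is a non-terminal, add [B → .γ] for all productions B → γ; repeat for the newly added items until nothing changes.

Start with: [T → . b]
The dot precedes the terminal b, so nothing is added.

CLOSURE = { [T → . b] }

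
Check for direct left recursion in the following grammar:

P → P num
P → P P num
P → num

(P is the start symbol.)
Yes, P is left-recursive

Direct left recursion occurs when N → N α for some non-terminal N (the right-hand side begins with the left-hand side itself).

P → P num: LEFT RECURSIVE (starts with P)
P → P P num: LEFT RECURSIVE (starts with P)
P → num: starts with num

The grammar has direct left recursion on: P.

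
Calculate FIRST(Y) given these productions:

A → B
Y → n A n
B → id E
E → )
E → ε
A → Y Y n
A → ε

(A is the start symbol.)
{ 'n' }

To compute FIRST(Y), examine every production with Y on the left-hand side, reading each right-hand side left to right until a non-nullable symbol is reached.

From Y → n A n:
  - n is a terminal: add 'n' and stop

Collecting: FIRST(Y) = { 'n' }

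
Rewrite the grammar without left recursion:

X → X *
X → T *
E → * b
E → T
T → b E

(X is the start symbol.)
X → T * X'
X' → * X'
X' → ε
E → * b
E → T
T → b E

X is directly left-recursive. The standard transformation for
  A → A α₁ | ... | A α_m | β₁ | ... | β_n
is
  A  → β₁ A' | ... | β_n A'
  A' → α₁ A' | ... | α_m A' | ε

X → T * becomes X → T * X'
X → X * becomes X' → * X'
Add X' → ε

Productions for other non-terminals are unchanged:
  E → * b
  E → T
  T → b E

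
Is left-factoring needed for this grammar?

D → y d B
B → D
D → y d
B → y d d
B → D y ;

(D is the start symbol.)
Yes, D has productions with common prefix 'y d'; B has productions with common prefix 'D'

Left-factoring is needed when two productions for the same non-terminal
share a common prefix on the right-hand side.

Productions for D:
  D → y d B
  D → y d
Productions for B:
  B → D
  B → y d d
  B → D y ;

Found common prefix 'y d' in productions for D
Found common prefix 'D' in productions for B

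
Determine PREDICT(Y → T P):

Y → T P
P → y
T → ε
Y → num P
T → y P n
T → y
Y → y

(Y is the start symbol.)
{ 'y' }

PREDICT(Y → T P) = (FIRST(RHS) \ {ε}) ∪ (FOLLOW(Y) if ε ∈ FIRST(RHS), i.e. RHS ⇒* ε)
FIRST(T) = { 'y', ε }
FIRST(P) = { 'y' }
FIRST(T P) = { 'y' }
ε ∉ FIRST(T P), so FOLLOW(Y) is not added.
PREDICT(Y → T P) = { 'y' }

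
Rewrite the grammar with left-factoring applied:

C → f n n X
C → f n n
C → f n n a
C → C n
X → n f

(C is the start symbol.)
Left-factoring transforms A → αβ₁ | αβ₂ into A → αA' and A' → β₁ | β₂
(α is the longest common prefix among the alternatives). Repeat until
no nonterminal has two alternatives with a common prefix.

Round 1: C has alternatives sharing prefix 'f n n'. Introduce C': C → f n n C'
  Add: C' → X
  Add: C' → ε
  Add: C' → a

No remaining common prefixes — done.

Resulting grammar:
C → f n n C'
C' → X
C' → ε
C' → a
C → C n
X → n f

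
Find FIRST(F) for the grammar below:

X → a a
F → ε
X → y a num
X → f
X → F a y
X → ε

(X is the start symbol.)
{ ε }

To compute FIRST(F), examine every production with F on the left-hand side, reading each right-hand side left to right until a non-nullable symbol is reached.

From F → ε:
  - ε-production, so ε ∈ FIRST(F)

Collecting: FIRST(F) = { ε }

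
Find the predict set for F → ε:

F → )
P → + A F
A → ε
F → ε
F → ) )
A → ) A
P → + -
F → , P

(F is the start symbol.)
PREDICT(F → ε) = (FIRST(RHS) \ {ε}) ∪ (FOLLOW(F) if ε ∈ FIRST(RHS), i.e. RHS ⇒* ε)
The right-hand side is ε (FIRST(ε) = { ε }), so the predict set is FOLLOW(F) = { $ }
PREDICT(F → ε) = { $ }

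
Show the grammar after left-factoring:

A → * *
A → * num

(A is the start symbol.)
A → * A'
A' → *
A' → num

Left-factoring transforms A → αβ₁ | αβ₂ into A → αA' and A' → β₁ | β₂
(α is the longest common prefix among the alternatives). Repeat until
no nonterminal has two alternatives with a common prefix.

Round 1: A has alternatives sharing prefix '*'. Introduce A': A → * A'
  Add: A' → *
  Add: A' → num

No remaining common prefixes — done.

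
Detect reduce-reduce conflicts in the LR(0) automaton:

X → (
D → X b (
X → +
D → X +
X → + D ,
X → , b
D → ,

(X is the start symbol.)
Augment with X' → X and build the canonical LR(0) collection (I0 = CLOSURE({[X' → . X]}), then GOTO on every symbol after a dot until no new states appear). It has 13 states:
  I0: { [X → . (], [X → . + D ,], [X → . +], [X → . , b], [X' → . X] }  — shift
  I1: { [X → ( .] }  — reduce
  I2: { [D → . ,], [D → . X +], [D → . X b (], [X → + . D ,], [X → + .], [X → . (], [X → . + D ,], [X → . +], [X → . , b] }  — shift, reduce
  I3: { [X → , . b] }  — shift
  I4: { [X' → X .] }  — accept
  I5: { [X → , b .] }  — reduce
  I6: { [D → , .], [X → , . b] }  — shift, reduce
  I7: { [X → + D . ,] }  — shift
  I8: { [D → X . +], [D → X . b (] }  — shift
  I9: { [D → X + .] }  — reduce
  I10: { [D → X b . (] }  — shift
  I11: { [D → X b ( .] }  — reduce
  I12: { [X → + D , .] }  — reduce

No state contains more than one complete item.

Answer: No reduce-reduce conflicts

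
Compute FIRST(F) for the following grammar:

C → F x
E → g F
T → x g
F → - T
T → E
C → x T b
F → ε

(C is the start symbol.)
To compute FIRST(F), examine every production with F on the left-hand side, reading each right-hand side left to right until a non-nullable symbol is reached.

From F → - T:
  - '-' is a terminal: add '-' and stop
From F → ε:
  - ε-production, so ε ∈ FIRST(F)

Collecting: FIRST(F) = { '-', ε }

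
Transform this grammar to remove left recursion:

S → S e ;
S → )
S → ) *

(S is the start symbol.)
S is directly left-recursive. The standard transformation for
  A → A α₁ | ... | A α_m | β₁ | ... | β_n
is
  A  → β₁ A' | ... | β_n A'
  A' → α₁ A' | ... | α_m A' | ε

S → ) becomes S → ) S'
S → ) * becomes S → ) * S'
S → S e ; becomes S' → e ; S'
Add S' → ε

Resulting grammar:
S → ) S'
S → ) * S'
S' → e ; S'
S' → ε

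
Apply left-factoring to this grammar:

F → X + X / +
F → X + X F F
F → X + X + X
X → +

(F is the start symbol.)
Left-factoring transforms A → αβ₁ | αβ₂ into A → αA' and A' → β₁ | β₂
(α is the longest common prefix among the alternatives). Repeat until
no nonterminal has two alternatives with a common prefix.

Round 1: F has alternatives sharing prefix 'X + X'. Introduce F': F → X + X F'
  Add: F' → / +
  Add: F' → F F
  Add: F' → + X

No remaining common prefixes — done.

Resulting grammar:
F → X + X F'
F' → / +
F' → F F
F' → + X
X → +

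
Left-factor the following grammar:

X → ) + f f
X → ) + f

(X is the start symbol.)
X → ) + f X'
X' → f
X' → ε

Left-factoring transforms A → αβ₁ | αβ₂ into A → αA' and A' → β₁ | β₂
(α is the longest common prefix among the alternatives). Repeat until
no nonterminal has two alternatives with a common prefix.

Round 1: X has alternatives sharing prefix ') + f'. Introduce X': X → ) + f X'
  Add: X' → f
  Add: X' → ε

No remaining common prefixes — done.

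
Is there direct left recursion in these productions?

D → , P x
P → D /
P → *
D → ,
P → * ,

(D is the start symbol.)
No direct left recursion

D → , P x: starts with ','
P → D /: starts with D
P → *: starts with '*'
D → ,: starts with ','
P → * ,: starts with '*'

No direct left recursion found.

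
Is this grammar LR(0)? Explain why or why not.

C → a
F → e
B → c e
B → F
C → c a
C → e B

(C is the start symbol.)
A grammar is LR(0) if no state in the canonical LR(0) collection has:
  - both a shift item (dot before a terminal) and a complete item (shift-reduce conflict), or
  - two or more complete items (reduce-reduce conflict; the accept item [C' → C .] counts as a complete item here).

Augment with C' → C and build the canonical LR(0) collection (I0 = CLOSURE({[C' → . C]}), then GOTO on every symbol after a dot until no new states appear). It has 11 states:
  I0: { [C → . a], [C → . c a], [C → . e B], [C' → . C] }  — shift
  I1: { [C' → C .] }  — accept
  I2: { [C → a .] }  — reduce
  I3: { [C → c . a] }  — shift
  I4: { [B → . F], [B → . c e], [C → e . B], [F → . e] }  — shift
  I5: { [C → e B .] }  — reduce
  I6: { [B → F .] }  — reduce
  I7: { [B → c . e] }  — shift
  I8: { [F → e .] }  — reduce
  I9: { [B → c e .] }  — reduce
  I10: { [C → c a .] }  — reduce

Every state is either a pure shift/goto state or contains exactly one complete item and nothing to shift — no conflicts. The grammar is LR(0).

Answer: Yes, the grammar is LR(0)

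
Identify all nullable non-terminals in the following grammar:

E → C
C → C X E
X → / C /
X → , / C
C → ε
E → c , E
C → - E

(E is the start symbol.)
ε-productions: C → ε
So C is immediately nullable.
E → C: every symbol on the right is nullable, so E is nullable too.
No further non-terminal can be added: every production for the remaining non-terminals contains a terminal or a non-nullable non-terminal.
Nullable = { 'C', 'E' }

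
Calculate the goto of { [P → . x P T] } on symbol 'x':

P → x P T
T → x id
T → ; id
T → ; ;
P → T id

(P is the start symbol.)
{ [P → . T id], [P → . x P T], [P → x . P T], [T → . ; ;], [T → . ; id], [T → . x id] }

GOTO(I, 'x') = CLOSURE({ [A → αX.β] : [A → α.Xβ] ∈ I, X = 'x' })

Items with dot before 'x', with the dot advanced:
  [P → . x P T] → [P → x . P T]
Closure of the advanced items:
  [P → x . P T] has the dot before P: add [P → . x P T], [P → . T id]
  [P → . T id] has the dot before T: add [T → . x id], [T → . ; id], [T → . ; ;]

GOTO = { [P → . T id], [P → . x P T], [P → x . P T], [T → . ; ;], [T → . ; id], [T → . x id] }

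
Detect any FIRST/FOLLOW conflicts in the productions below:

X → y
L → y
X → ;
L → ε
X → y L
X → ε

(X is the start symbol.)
No FIRST/FOLLOW conflicts.

A FIRST/FOLLOW conflict occurs when a non-terminal N has a nullable alternative N → β (β ⇒* ε) and another alternative N → α with FIRST(α) ∩ FOLLOW(N) ≠ ∅: on such a lookahead the parser cannot decide between expanding α and letting N vanish via β.

Nullable non-terminals: L, X.

L: nullable alternative(s) L → ε; FOLLOW(L) = { $ }
  L → y: FIRST \ {ε} = { 'y' } — disjoint from FOLLOW(L)
  L → ε: FIRST \ {ε} = { } — this is the only nullable alternative, skip

X: nullable alternative(s) X → ε; FOLLOW(X) = { $ }
  X → y: FIRST \ {ε} = { 'y' } — disjoint from FOLLOW(X)
  X → ;: FIRST \ {ε} = { ';' } — disjoint from FOLLOW(X)
  X → y L: FIRST \ {ε} = { 'y' } — disjoint from FOLLOW(X)
  X → ε: FIRST \ {ε} = { } — this is the only nullable alternative, skip

No FIRST/FOLLOW conflicts found.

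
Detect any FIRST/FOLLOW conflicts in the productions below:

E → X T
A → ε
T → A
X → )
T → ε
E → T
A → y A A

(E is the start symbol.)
A FIRST/FOLLOW conflict occurs when a non-terminal N has a nullable alternative N → β (β ⇒* ε) and another alternative N → α with FIRST(α) ∩ FOLLOW(N) ≠ ∅: on such a lookahead the parser cannot decide between expanding α and letting N vanish via β.

Nullable non-terminals: A, E, T.
FIRST sets used below: FIRST(X) = { ')' }, FIRST(T) = { 'y', ε }, FIRST(A) = { 'y', ε }

A: nullable alternative(s) A → ε; FOLLOW(A) = { $, 'y' }
  A → ε: FIRST \ {ε} = { } — this is the only nullable alternative, skip
  A → y A A: FIRST \ {ε} = { 'y' } — overlaps FOLLOW(A) on { 'y' }: CONFLICT

E: nullable alternative(s) E → T; FOLLOW(E) = { $ }
  E → X T: FIRST \ {ε} = { ')' } — disjoint from FOLLOW(E)
  E → T: FIRST \ {ε} = { 'y' } — this is the only nullable alternative, skip

T: nullable alternative(s) T → A, T → ε; FOLLOW(T) = { $ }
  T → A: FIRST \ {ε} = { 'y' } — disjoint from FOLLOW(T)
  T → ε: FIRST \ {ε} = { } — disjoint from FOLLOW(T)

X has no nullable alternative, so no FIRST/FOLLOW check is needed there.

So the grammar has 1 FIRST/FOLLOW conflict (marked CONFLICT above).

Answer: Yes. A → y A A with FOLLOW(A) on { 'y' }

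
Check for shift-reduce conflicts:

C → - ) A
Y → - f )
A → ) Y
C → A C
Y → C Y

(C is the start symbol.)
A shift-reduce conflict occurs when an LR(0) state has both:
  - a complete (reduce) item [A → α .] (dot at the end), and
  - a shift item [B → β . c γ] (dot before a terminal).

Augment with C' → C and build the canonical LR(0) collection (I0 = CLOSURE({[C' → . C]}), then GOTO on every symbol after a dot until no new states appear). It has 14 states:
  I0: { [A → . ) Y], [C → . - ) A], [C → . A C], [C' → . C] }  — shift
  I1: { [A → ) . Y], [A → . ) Y], [C → . - ) A], [C → . A C], [Y → . - f )], [Y → . C Y] }  — shift
  I2: { [C → - . ) A] }  — shift
  I3: { [A → . ) Y], [C → . - ) A], [C → . A C], [C → A . C] }  — shift
  I4: { [C' → C .] }  — accept
  I5: { [C → A C .] }  — reduce
  I6: { [A → . ) Y], [C → - ) . A] }  — shift
  I7: { [C → - ) A .] }  — reduce
  I8: { [C → - . ) A], [Y → - . f )] }  — shift
  I9: { [A → . ) Y], [C → . - ) A], [C → . A C], [Y → . - f )], [Y → . C Y], [Y → C . Y] }  — shift
  I10: { [A → ) Y .] }  — reduce
  I11: { [Y → C Y .] }  — reduce
  I12: { [Y → - f . )] }  — shift
  I13: { [Y → - f ) .] }  — reduce

No state contains both a complete item and a shift item.

Answer: No shift-reduce conflicts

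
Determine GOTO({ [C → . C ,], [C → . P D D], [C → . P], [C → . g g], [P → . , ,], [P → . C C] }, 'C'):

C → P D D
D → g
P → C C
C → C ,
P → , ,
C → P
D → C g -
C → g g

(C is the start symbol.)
{ [C → . C ,], [C → . P D D], [C → . P], [C → . g g], [C → C . ,], [P → . , ,], [P → . C C], [P → C . C] }

GOTO(I, 'C') = CLOSURE({ [A → αX.β] : [A → α.Xβ] ∈ I, X = 'C' })

Items with dot before 'C', with the dot advanced:
  [C → . C ,] → [C → C . ,]
  [P → . C C] → [P → C . C]
Closure of the advanced items:
  [P → C . C] has the dot before C: add [C → . P D D], [C → . C ,], [C → . P], [C → . g g]
  [C → . P D D] has the dot before P: add [P → . C C], [P → . , ,]

GOTO = { [C → . C ,], [C → . P D D], [C → . P], [C → . g g], [C → C . ,], [P → . , ,], [P → . C C], [P → C . C] }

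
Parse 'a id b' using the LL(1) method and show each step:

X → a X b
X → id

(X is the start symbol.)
LL(1) parsing maintains a stack (initially the start symbol over $) and the input. At each step: if the stack top is a terminal, match it against the current input token; if it is a non-terminal N, replace it with the RHS of M[N, lookahead] (the unique production whose predict set contains the lookahead).

Stack is shown with the top on the left.

Stack    Input     Action
-------------------------
X $      a id b $  output X → a X b
a X b $  a id b $  match 'a'
X b $    id b $    output X → id
id b $   id b $    match 'id'
b $      b $       match 'b'
$        $         accept

The string is accepted.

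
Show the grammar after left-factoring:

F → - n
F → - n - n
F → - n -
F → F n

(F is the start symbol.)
F → - n F'
F' → ε
F' → - F''
F'' → n
F'' → ε
F → F n

Left-factoring transforms A → αβ₁ | αβ₂ into A → αA' and A' → β₁ | β₂
(α is the longest common prefix among the alternatives). Repeat until
no nonterminal has two alternatives with a common prefix.

Round 1: F has alternatives sharing prefix '- n'. Introduce F': F → - n F'
  Add: F' → ε
  Add: F' → - n
  Add: F' → -

Round 2: F' has alternatives sharing prefix '-'. Introduce F'': F' → - F''
  Add: F'' → n
  Add: F'' → ε

No remaining common prefixes — done.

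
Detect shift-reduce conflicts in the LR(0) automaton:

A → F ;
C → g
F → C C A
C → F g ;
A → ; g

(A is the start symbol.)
No shift-reduce conflicts

Augment with A' → A and build the canonical LR(0) collection (I0 = CLOSURE({[A' → . A]}), then GOTO on every symbol after a dot until no new states appear). It has 13 states:
  I0: { [A → . ; g], [A → . F ;], [A' → . A], [C → . F g ;], [C → . g], [F → . C C A] }  — shift
  I1: { [A → ; . g] }  — shift
  I2: { [A' → A .] }  — accept
  I3: { [C → . F g ;], [C → . g], [F → . C C A], [F → C . C A] }  — shift
  I4: { [A → F . ;], [C → F . g ;] }  — shift
  I5: { [C → g .] }  — reduce
  I6: { [A → F ; .] }  — reduce
  I7: { [C → F g . ;] }  — shift
  I8: { [C → F g ; .] }  — reduce
  I9: { [A → . ; g], [A → . F ;], [C → . F g ;], [C → . g], [F → . C C A], [F → C . C A], [F → C C . A] }  — shift
  I10: { [C → F . g ;] }  — shift
  I11: { [F → C C A .] }  — reduce
  I12: { [A → ; g .] }  — reduce

No state contains both a complete item and a shift item.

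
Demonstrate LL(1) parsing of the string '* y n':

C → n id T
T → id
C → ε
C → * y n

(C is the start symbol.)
Stack is shown with the top on the left.

Stack    Input    Action
------------------------
C $      * y n $  output C → * y n
* y n $  * y n $  match '*'
y n $    y n $    match 'y'
n $      n $      match 'n'
$        $        accept

The string is accepted.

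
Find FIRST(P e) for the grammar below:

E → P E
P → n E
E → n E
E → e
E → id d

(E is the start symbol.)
FIRST sets of the non-terminals involved (from the grammar, by fixed-point iteration):
  FIRST(P) = { 'n' }

To compute FIRST(P e), process the symbols left to right:
Symbol P is a non-terminal. Add FIRST(P) \ {ε} = { 'n' }
P is not nullable (ε ∉ FIRST(P)), so stop here.
FIRST(P e) = { 'n' }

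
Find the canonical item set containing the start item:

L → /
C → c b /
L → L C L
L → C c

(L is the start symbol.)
{ [C → . c b /], [L → . /], [L → . C c], [L → . L C L], [L' → . L] }

First, augment the grammar with L' → L
I₀ = CLOSURE({ [L' → . L] }):
  [L' → . L] has the dot before L: add [L → . /], [L → . L C L], [L → . C c]
  [L → . C c] has the dot before C: add [C → . c b /]
No further items can be added.

I₀ = { [C → . c b /], [L → . /], [L → . C c], [L → . L C L], [L' → . L] }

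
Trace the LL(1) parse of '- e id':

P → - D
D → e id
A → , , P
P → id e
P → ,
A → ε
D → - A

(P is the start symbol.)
Stack is shown with the top on the left.

Stack   Input     Action
------------------------
P $     - e id $  output P → - D
- D $   - e id $  match '-'
D $     e id $    output D → e id
e id $  e id $    match 'e'
id $    id $      match 'id'
$       $         accept

The string is accepted.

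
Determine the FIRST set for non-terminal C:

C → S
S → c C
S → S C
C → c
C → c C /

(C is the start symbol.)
{ 'c' }

FIRST sets of the other non-terminals involved (by the same procedure, iterated to a fixed point):
  FIRST(S) = { 'c' }

From C → S:
  - S is a non-terminal: add FIRST(S) \ {ε} = { 'c' }
    S is not nullable, so stop
From C → c:
  - c is a terminal: add 'c' and stop
From C → c C /:
  - c is a terminal: add 'c' and stop

Collecting: FIRST(C) = { 'c' }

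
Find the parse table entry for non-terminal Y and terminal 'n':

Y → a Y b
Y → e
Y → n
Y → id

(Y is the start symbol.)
To find M[Y, 'n'], we find productions for Y where 'n' is in the predict set (PREDICT(N → α) = (FIRST(α) \ {ε}) ∪ (FOLLOW(N) if α ⇒* ε)).

Y → a Y b: PREDICT = { 'a' }
Y → e: PREDICT = { 'e' }
Y → n: PREDICT = { 'n' }
  'n' is in predict set, so this production goes in M[Y, 'n']
Y → id: PREDICT = { 'id' }

M[Y, 'n'] = Y → n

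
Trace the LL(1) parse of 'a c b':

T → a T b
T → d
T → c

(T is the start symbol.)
Stack is shown with the top on the left.

Stack    Input    Action
------------------------
T $      a c b $  output T → a T b
a T b $  a c b $  match 'a'
T b $    c b $    output T → c
c b $    c b $    match 'c'
b $      b $      match 'b'
$        $        accept

The string is accepted.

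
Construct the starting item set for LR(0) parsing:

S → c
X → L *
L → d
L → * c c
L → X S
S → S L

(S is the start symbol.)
First, augment the grammar with S' → S
I₀ = CLOSURE({ [S' → . S] }):
  [S' → . S] has the dot before S: add [S → . c], [S → . S L]
No further items can be added.

I₀ = { [S → . S L], [S → . c], [S' → . S] }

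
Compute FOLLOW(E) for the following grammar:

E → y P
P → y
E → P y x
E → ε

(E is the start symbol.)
To compute FOLLOW(E), find every occurrence of E on a right-hand side N → α E β: add FIRST(β) \ {ε}, and if β is empty or nullable also add FOLLOW(N). Iterate to a fixed point.

E is the start symbol, so $ ∈ FOLLOW(E).
E does not occur on any right-hand side.

Taking the union: FOLLOW(E) = { $ }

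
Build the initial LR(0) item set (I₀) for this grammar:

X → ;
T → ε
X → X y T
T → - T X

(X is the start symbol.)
{ [X → . ;], [X → . X y T], [X' → . X] }

First, augment the grammar with X' → X
I₀ = CLOSURE({ [X' → . X] }):
  [X' → . X] has the dot before X: add [X → . ;], [X → . X y T]
No further items can be added.

I₀ = { [X → . ;], [X → . X y T], [X' → . X] }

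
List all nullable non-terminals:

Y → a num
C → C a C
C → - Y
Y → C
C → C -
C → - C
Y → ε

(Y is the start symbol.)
A non-terminal is nullable if it can derive ε (the empty string): either it has an ε-production, or it has a production whose right-hand side consists entirely of nullable non-terminals.

ε-productions: Y → ε
So Y is immediately nullable.
No further non-terminal can be added: every production for the remaining non-terminals contains a terminal or a non-nullable non-terminal.
Nullable = { 'Y' }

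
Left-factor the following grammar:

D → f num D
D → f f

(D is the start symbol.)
Left-factoring transforms A → αβ₁ | αβ₂ into A → αA' and A' → β₁ | β₂
(α is the longest common prefix among the alternatives). Repeat until
no nonterminal has two alternatives with a common prefix.

Round 1: D has alternatives sharing prefix 'f'. Introduce D': D → f D'
  Add: D' → num D
  Add: D' → f

No remaining common prefixes — done.

Resulting grammar:
D → f D'
D' → num D
D' → f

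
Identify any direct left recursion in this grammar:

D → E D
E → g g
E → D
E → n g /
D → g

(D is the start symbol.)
Direct left recursion occurs when N → N α for some non-terminal N (the right-hand side begins with the left-hand side itself).

D → E D: starts with E
E → g g: starts with g
E → D: starts with D
E → n g /: starts with n
D → g: starts with g

No direct left recursion found.

Answer: No direct left recursion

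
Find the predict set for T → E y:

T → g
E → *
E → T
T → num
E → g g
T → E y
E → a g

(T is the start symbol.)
{ '*', 'a', 'g', 'num' }

PREDICT(T → E y) = (FIRST(RHS) \ {ε}) ∪ (FOLLOW(T) if ε ∈ FIRST(RHS), i.e. RHS ⇒* ε)
FIRST(E) = { '*', 'a', 'g', 'num' }
FIRST(E y) = { '*', 'a', 'g', 'num' }
ε ∉ FIRST(E y), so FOLLOW(T) is not added.
PREDICT(T → E y) = { '*', 'a', 'g', 'num' }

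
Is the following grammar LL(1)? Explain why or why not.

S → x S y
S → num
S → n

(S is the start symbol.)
Yes, the grammar is LL(1).

For S:
  PREDICT(S → x S y) = { 'x' }
  PREDICT(S → num) = { 'num' }
  PREDICT(S → n) = { 'n' }

All predict sets are disjoint. The grammar IS LL(1).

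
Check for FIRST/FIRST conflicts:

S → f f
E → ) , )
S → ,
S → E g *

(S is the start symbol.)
FIRST sets of the non-terminals at (or reachable through a nullable prefix from) the front of some alternative:
  FIRST(E) = { ')' }

Productions for S:
  S → f f: FIRST = { 'f' }
  S → ,: FIRST = { ',' }
  S → E g *: FIRST = { ')' }
E has only one production, so no FIRST/FIRST conflict is possible there.

All alternatives of each non-terminal have pairwise disjoint FIRST sets.

Answer: No FIRST/FIRST conflicts.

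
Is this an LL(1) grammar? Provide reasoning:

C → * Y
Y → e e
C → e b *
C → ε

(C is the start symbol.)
Yes, the grammar is LL(1).

A grammar is LL(1) if for each non-terminal N with multiple productions, the predict sets of those productions are pairwise disjoint, where PREDICT(N → α) = (FIRST(α) \ {ε}) ∪ (FOLLOW(N) if α ⇒* ε).

Relevant sets:
  FOLLOW(C) = { $ }

For C:
  PREDICT(C → '*' Y) = { '*' }
  PREDICT(C → e b '*') = { 'e' }
  PREDICT(C → ε) = { $ }
Y has a single production, so nothing to check there.

All predict sets are disjoint. The grammar IS LL(1).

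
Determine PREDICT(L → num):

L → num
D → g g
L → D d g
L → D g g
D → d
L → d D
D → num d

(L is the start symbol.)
{ 'num' }

PREDICT(L → num) = (FIRST(RHS) \ {ε}) ∪ (FOLLOW(L) if ε ∈ FIRST(RHS), i.e. RHS ⇒* ε)
FIRST(num) = { 'num' }
ε ∉ FIRST(num), so FOLLOW(L) is not added.
PREDICT(L → num) = { 'num' }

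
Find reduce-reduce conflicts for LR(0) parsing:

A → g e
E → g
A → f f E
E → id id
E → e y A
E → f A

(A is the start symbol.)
No reduce-reduce conflicts

Augment with A' → A and build the canonical LR(0) collection (I0 = CLOSURE({[A' → . A]}), then GOTO on every symbol after a dot until no new states appear). It has 15 states:
  I0: { [A → . f f E], [A → . g e], [A' → . A] }  — shift
  I1: { [A' → A .] }  — accept
  I2: { [A → f . f E] }  — shift
  I3: { [A → g . e] }  — shift
  I4: { [A → g e .] }  — reduce
  I5: { [A → f f . E], [E → . e y A], [E → . f A], [E → . g], [E → . id id] }  — shift
  I6: { [A → f f E .] }  — reduce
  I7: { [E → e . y A] }  — shift
  I8: { [A → . f f E], [A → . g e], [E → f . A] }  — shift
  I9: { [E → g .] }  — reduce
  I10: { [E → id . id] }  — shift
  I11: { [E → id id .] }  — reduce
  I12: { [E → f A .] }  — reduce
  I13: { [A → . f f E], [A → . g e], [E → e y . A] }  — shift
  I14: { [E → e y A .] }  — reduce

No state contains more than one complete item.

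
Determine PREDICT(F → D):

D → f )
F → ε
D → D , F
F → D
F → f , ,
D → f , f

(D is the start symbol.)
{ 'f' }

PREDICT(F → D) = (FIRST(RHS) \ {ε}) ∪ (FOLLOW(F) if ε ∈ FIRST(RHS), i.e. RHS ⇒* ε)
FIRST(D) = { 'f' }
FIRST(D) = { 'f' }
ε ∉ FIRST(D), so FOLLOW(F) is not added.
PREDICT(F → D) = { 'f' }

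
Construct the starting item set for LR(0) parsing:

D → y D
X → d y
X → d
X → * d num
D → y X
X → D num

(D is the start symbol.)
First, augment the grammar with D' → D
I₀ = CLOSURE({ [D' → . D] }):
  [D' → . D] has the dot before D: add [D → . y D], [D → . y X]
No further items can be added.

I₀ = { [D → . y D], [D → . y X], [D' → . D] }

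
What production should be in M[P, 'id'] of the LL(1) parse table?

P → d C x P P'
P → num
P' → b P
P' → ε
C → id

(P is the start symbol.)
Empty (error entry)

To find M[P, 'id'], we find productions for P where 'id' is in the predict set (PREDICT(N → α) = (FIRST(α) \ {ε}) ∪ (FOLLOW(N) if α ⇒* ε)).

P → d C x P P': PREDICT = { 'd' }
P → num: PREDICT = { 'num' }

M[P, 'id'] is empty (no production applies)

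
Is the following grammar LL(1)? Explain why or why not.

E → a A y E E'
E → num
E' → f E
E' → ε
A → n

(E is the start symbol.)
No. Predict set conflict for E': { 'f' }

Relevant sets:
  FOLLOW(E') = { $, 'f' }

For E:
  PREDICT(E → a A y E E') = { 'a' }
  PREDICT(E → num) = { 'num' }
For E':
  PREDICT(E' → f E) = { 'f' }
  PREDICT(E' → ε) = { $, 'f' }
A has a single production, so nothing to check there.

Conflict found: Predict set conflict for E': { 'f' }
The grammar is NOT LL(1).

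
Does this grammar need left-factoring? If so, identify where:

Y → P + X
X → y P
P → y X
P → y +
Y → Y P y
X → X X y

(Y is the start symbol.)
Left-factoring is needed when two productions for the same non-terminal
share a common prefix on the right-hand side.

Productions for Y:
  Y → P + X
  Y → Y P y
Productions for X:
  X → y P
  X → X X y
Productions for P:
  P → y X
  P → y +

Found common prefix 'y' in productions for P

Answer: Yes, P has productions with common prefix 'y'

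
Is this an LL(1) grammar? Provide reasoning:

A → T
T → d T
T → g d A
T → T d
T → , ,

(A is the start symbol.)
No. Predict set conflict for T: { 'd' }

A grammar is LL(1) if for each non-terminal N with multiple productions, the predict sets of those productions are pairwise disjoint, where PREDICT(N → α) = (FIRST(α) \ {ε}) ∪ (FOLLOW(N) if α ⇒* ε).

Relevant sets:
  FIRST(T) = { ',', 'd', 'g' }

For T:
  PREDICT(T → d T) = { 'd' }
  PREDICT(T → g d A) = { 'g' }
  PREDICT(T → T d) = { ',', 'd', 'g' }
  PREDICT(T → ',' ',') = { ',' }
A has a single production, so nothing to check there.

Conflict found: Predict set conflict for T: { 'd' }
The grammar is NOT LL(1).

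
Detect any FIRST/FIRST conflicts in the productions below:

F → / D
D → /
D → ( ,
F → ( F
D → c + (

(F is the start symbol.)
A FIRST/FIRST conflict occurs when two productions N → α and N → β for the same non-terminal have FIRST(α) ∩ FIRST(β) ≠ ∅ (with ε ∈ FIRST of a nullable right-hand side, so two nullable alternatives also conflict).

Productions for F:
  F → / D: FIRST = { '/' }
  F → ( F: FIRST = { '(' }
Productions for D:
  D → /: FIRST = { '/' }
  D → ( ,: FIRST = { '(' }
  D → c + (: FIRST = { 'c' }

All alternatives of each non-terminal have pairwise disjoint FIRST sets.

Answer: No FIRST/FIRST conflicts.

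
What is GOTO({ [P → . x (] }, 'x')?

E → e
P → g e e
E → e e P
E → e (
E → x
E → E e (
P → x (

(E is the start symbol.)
{ [P → x . (] }

GOTO(I, 'x') = CLOSURE({ [A → αX.β] : [A → α.Xβ] ∈ I, X = 'x' })

Items with dot before 'x', with the dot advanced:
  [P → . x (] → [P → x . (]
Closure adds nothing (no advanced item has the dot before a non-terminal).

GOTO = { [P → x . (] }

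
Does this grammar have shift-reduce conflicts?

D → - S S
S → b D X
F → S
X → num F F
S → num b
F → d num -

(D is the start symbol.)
A shift-reduce conflict occurs when an LR(0) state has both:
  - a complete (reduce) item [A → α .] (dot at the end), and
  - a shift item [B → β . c γ] (dot before a terminal).

Augment with D' → D and build the canonical LR(0) collection (I0 = CLOSURE({[D' → . D]}), then GOTO on every symbol after a dot until no new states appear). It has 17 states:
  I0: { [D → . - S S], [D' → . D] }  — shift
  I1: { [D → - . S S], [S → . b D X], [S → . num b] }  — shift
  I2: { [D' → D .] }  — accept
  I3: { [D → - S . S], [S → . b D X], [S → . num b] }  — shift
  I4: { [D → . - S S], [S → b . D X] }  — shift
  I5: { [S → num . b] }  — shift
  I6: { [S → num b .] }  — reduce
  I7: { [S → b D . X], [X → . num F F] }  — shift
  I8: { [S → b D X .] }  — reduce
  I9: { [F → . S], [F → . d num -], [S → . b D X], [S → . num b], [X → num . F F] }  — shift
  I10: { [F → . S], [F → . d num -], [S → . b D X], [S → . num b], [X → num F . F] }  — shift
  I11: { [F → S .] }  — reduce
  I12: { [F → d . num -] }  — shift
  I13: { [F → d num . -] }  — shift
  I14: { [F → d num - .] }  — reduce
  I15: { [X → num F F .] }  — reduce
  I16: { [D → - S S .] }  — reduce

No state contains both a complete item and a shift item.

Answer: No shift-reduce conflicts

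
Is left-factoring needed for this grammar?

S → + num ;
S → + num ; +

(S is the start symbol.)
Left-factoring is needed when two productions for the same non-terminal
share a common prefix on the right-hand side.

Productions for S:
  S → + num ;
  S → + num ; +

Found common prefix '+ num ;' in productions for S

Answer: Yes, S has productions with common prefix '+ num ;'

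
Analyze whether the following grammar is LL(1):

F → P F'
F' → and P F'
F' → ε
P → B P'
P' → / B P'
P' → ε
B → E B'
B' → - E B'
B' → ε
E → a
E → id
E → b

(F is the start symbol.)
A grammar is LL(1) if for each non-terminal N with multiple productions, the predict sets of those productions are pairwise disjoint, where PREDICT(N → α) = (FIRST(α) \ {ε}) ∪ (FOLLOW(N) if α ⇒* ε).

Relevant sets:
  FOLLOW(F') = { $ }
  FOLLOW(P') = { $, 'and' }
  FOLLOW(B') = { $, '/', 'and' }

For F':
  PREDICT(F' → and P F') = { 'and' }
  PREDICT(F' → ε) = { $ }
For P':
  PREDICT(P' → '/' B P') = { '/' }
  PREDICT(P' → ε) = { $, 'and' }
For B':
  PREDICT(B' → '-' E B') = { '-' }
  PREDICT(B' → ε) = { $, '/', 'and' }
For E:
  PREDICT(E → a) = { 'a' }
  PREDICT(E → id) = { 'id' }
  PREDICT(E → b) = { 'b' }
F, P, B have a single production, so nothing to check there.

All predict sets are disjoint. The grammar IS LL(1).

Answer: Yes, the grammar is LL(1).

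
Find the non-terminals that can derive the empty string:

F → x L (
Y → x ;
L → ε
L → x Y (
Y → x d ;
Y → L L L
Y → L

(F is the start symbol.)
{ 'L', 'Y' }

ε-productions: L → ε
So L is immediately nullable.
Y → L L L: every symbol on the right is nullable, so Y is nullable too.
No further non-terminal can be added: every production for the remaining non-terminals contains a terminal or a non-nullable non-terminal.
Nullable = { 'L', 'Y' }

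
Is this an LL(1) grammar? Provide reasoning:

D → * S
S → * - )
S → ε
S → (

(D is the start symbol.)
Yes, the grammar is LL(1).

A grammar is LL(1) if for each non-terminal N with multiple productions, the predict sets of those productions are pairwise disjoint, where PREDICT(N → α) = (FIRST(α) \ {ε}) ∪ (FOLLOW(N) if α ⇒* ε).

Relevant sets:
  FOLLOW(S) = { $ }

For S:
  PREDICT(S → '*' '-' ')') = { '*' }
  PREDICT(S → ε) = { $ }
  PREDICT(S → '(') = { '(' }
D has a single production, so nothing to check there.

All predict sets are disjoint. The grammar IS LL(1).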